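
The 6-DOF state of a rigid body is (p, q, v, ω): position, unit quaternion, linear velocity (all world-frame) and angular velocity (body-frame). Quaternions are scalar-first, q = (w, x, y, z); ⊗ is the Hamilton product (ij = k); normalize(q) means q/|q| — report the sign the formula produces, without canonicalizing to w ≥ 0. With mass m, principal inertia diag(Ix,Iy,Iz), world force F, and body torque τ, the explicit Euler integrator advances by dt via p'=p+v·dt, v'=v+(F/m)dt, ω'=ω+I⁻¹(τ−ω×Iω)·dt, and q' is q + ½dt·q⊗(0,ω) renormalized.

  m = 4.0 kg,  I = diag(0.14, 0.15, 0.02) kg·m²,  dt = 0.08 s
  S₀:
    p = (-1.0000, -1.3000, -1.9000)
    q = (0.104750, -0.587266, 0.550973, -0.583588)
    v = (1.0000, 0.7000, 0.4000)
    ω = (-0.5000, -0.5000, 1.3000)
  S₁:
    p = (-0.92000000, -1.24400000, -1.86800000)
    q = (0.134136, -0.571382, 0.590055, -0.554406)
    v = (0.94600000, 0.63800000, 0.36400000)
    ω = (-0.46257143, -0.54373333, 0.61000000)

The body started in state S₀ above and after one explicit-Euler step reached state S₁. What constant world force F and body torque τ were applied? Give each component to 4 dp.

F = (-2.7000, -3.1000, -1.8000)
τ = (0.1500, -0.1600, -0.1700)

rate change Δω = (0.03742857, -0.04373333, -0.69000000)
I·α + gyro = (0.1500, -0.1600, -0.1700)
Δv = v₁−v₀ = (-0.05400000, -0.06200000, -0.03600000)
F = m·Δv/dt = (-2.7000, -3.1000, -1.8000)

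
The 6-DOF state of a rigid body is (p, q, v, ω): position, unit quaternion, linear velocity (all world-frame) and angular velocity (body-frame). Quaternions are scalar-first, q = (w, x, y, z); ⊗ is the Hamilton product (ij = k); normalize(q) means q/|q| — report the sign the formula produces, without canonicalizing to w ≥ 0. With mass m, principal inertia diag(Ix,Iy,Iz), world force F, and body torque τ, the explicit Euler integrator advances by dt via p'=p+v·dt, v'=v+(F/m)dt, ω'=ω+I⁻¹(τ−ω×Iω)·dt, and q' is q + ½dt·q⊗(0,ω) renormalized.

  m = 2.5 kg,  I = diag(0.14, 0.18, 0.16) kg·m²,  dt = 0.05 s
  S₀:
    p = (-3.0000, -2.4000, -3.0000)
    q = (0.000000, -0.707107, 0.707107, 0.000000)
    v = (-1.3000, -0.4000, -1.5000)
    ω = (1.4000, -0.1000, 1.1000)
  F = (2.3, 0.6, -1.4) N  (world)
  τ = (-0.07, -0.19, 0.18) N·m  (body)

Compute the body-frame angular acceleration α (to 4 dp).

α = (-0.5157, -0.8844, 1.1600)

precession coupling ω×(Iω) = (0.0022, -0.0308, -0.0056)
(τ − ω×Iω)/I = (-0.5157, -0.8844, 1.1600)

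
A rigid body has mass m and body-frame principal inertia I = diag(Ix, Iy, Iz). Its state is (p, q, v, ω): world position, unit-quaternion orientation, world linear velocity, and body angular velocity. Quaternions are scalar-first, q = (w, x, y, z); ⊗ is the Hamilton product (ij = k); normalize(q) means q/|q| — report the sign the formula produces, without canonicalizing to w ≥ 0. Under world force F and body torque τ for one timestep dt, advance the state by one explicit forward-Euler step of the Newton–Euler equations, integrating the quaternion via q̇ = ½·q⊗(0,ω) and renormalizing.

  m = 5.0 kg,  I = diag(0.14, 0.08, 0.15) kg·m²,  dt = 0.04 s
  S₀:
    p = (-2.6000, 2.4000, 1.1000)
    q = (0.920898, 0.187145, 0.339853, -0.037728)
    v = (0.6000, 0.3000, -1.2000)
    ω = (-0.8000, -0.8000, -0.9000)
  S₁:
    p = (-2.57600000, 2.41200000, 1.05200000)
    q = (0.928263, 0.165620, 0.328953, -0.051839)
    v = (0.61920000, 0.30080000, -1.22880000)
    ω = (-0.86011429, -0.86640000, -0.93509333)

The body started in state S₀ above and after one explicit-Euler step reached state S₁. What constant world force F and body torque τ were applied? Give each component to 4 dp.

Δω = ω₁−ω₀ = (-0.06011429, -0.06640000, -0.03509333)
ω₀×(Iω₀) = (0.0504, -0.0072, -0.0384)
I·α + gyro = (-0.1600, -0.1400, -0.1700)
Δv = v₁−v₀ = (0.01920000, 0.00080000, -0.02880000)
F = m·Δv/dt = (2.4000, 0.1000, -3.6000)

F = (2.4000, 0.1000, -3.6000)
τ = (-0.1600, -0.1400, -0.1700)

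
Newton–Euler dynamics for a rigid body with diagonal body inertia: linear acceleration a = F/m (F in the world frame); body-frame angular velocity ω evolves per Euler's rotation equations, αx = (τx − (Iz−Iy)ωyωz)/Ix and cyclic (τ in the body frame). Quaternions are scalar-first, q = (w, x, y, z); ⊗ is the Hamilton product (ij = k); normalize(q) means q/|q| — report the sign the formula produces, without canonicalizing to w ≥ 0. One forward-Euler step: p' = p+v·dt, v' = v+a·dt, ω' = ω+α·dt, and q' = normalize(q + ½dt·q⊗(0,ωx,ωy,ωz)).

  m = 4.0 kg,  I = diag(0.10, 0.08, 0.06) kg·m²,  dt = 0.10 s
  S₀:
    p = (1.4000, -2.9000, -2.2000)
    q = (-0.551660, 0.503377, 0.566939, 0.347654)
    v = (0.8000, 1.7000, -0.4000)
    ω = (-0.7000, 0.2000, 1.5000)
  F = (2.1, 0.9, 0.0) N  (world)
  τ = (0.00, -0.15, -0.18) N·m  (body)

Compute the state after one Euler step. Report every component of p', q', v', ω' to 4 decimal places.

p' = (1.4800, -2.7300, -2.2400)
q' = (-0.5638, 0.5598, 0.5097, 0.3300)
v' = (0.8525, 1.7225, -0.4000)
ω' = (-0.6940, 0.0650, 1.1953)

a = (0.5250, 0.2250, 0.0000)
p' = p + v·dt = (1.4800, -2.7300, -2.2400)
v + (F/m)dt = (0.8525, 1.7225, -0.4000)
α = I⁻¹(τ − ω×Iω) = (0.0600, -1.3500, -3.0467)
ω + α·dt = (-0.6940, 0.0650, 1.1953)
q⊗(0,ω) = (-0.2825049, 1.1670397, -1.1087553, -0.3299573)
q' = normalize(q + ½dt·q⊗(0,ω)) = (-0.5638, 0.5598, 0.5097, 0.3300)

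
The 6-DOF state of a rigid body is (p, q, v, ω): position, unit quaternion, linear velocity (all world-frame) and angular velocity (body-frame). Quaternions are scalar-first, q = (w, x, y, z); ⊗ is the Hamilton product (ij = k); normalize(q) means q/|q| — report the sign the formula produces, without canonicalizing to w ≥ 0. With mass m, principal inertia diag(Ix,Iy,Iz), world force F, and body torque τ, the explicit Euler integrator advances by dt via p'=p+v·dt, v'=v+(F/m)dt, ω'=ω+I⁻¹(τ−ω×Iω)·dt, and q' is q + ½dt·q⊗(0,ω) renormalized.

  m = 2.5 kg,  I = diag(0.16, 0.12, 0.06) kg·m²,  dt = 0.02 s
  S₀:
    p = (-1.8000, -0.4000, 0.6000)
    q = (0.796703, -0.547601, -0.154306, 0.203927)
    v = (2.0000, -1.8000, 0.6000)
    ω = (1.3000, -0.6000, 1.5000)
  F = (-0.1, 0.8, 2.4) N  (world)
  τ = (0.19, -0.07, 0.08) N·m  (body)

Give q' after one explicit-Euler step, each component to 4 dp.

q' = (0.7997, -0.5382, -0.1482, 0.2211)

2q̇ = q⊗(0,ω) = (0.3134072, 0.9266111, 0.6084848, 1.7242129)
updated quaternion q' = (0.7997, -0.5382, -0.1482, 0.2211)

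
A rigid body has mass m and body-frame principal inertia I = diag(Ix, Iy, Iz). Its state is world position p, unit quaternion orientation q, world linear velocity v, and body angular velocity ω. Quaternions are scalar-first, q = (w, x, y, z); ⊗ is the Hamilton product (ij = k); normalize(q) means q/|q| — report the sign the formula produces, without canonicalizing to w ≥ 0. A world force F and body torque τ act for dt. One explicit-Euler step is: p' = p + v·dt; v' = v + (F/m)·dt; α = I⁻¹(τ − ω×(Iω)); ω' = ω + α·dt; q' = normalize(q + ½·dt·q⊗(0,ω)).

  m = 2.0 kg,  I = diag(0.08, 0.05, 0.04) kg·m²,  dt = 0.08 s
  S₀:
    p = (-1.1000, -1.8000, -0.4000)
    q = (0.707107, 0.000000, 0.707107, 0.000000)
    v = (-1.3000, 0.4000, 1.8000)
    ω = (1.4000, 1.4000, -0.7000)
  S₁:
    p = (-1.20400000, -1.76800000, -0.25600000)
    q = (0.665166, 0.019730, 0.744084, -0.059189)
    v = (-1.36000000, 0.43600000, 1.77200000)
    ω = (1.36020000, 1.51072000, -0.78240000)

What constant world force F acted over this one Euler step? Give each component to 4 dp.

velocity change Δv = (-0.06000000, 0.03600000, -0.02800000)
F = m·Δv/dt = (-1.5000, 0.9000, -0.7000)

F = (-1.5000, 0.9000, -0.7000)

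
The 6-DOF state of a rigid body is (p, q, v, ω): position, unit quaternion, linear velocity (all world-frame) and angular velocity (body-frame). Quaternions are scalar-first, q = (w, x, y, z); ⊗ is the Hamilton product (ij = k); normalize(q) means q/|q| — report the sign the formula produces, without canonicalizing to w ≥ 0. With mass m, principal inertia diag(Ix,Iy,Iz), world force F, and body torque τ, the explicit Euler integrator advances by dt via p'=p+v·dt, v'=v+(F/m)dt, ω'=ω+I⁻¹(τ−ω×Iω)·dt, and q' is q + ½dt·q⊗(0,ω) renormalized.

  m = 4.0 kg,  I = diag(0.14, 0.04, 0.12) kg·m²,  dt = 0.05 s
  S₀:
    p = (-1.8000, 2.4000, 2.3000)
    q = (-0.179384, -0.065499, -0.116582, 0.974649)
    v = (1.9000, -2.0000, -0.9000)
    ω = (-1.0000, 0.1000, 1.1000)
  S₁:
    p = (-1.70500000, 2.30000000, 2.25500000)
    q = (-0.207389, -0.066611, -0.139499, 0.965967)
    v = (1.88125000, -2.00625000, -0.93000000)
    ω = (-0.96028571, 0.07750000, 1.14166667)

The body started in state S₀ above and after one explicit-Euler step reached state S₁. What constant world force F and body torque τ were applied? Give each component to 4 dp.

rate change Δω = (0.03971429, -0.02250000, 0.04166667)
precession coupling = (0.0088, -0.0220, 0.0100)
applied torque τ = (0.1200, -0.0400, 0.1100)
v₁ − v₀ = (-0.01875000, -0.00625000, -0.03000000)
F = m·Δv/dt = (-1.5000, -0.5000, -2.4000)

F = (-1.5000, -0.5000, -2.4000)
τ = (0.1200, -0.0400, 0.1100)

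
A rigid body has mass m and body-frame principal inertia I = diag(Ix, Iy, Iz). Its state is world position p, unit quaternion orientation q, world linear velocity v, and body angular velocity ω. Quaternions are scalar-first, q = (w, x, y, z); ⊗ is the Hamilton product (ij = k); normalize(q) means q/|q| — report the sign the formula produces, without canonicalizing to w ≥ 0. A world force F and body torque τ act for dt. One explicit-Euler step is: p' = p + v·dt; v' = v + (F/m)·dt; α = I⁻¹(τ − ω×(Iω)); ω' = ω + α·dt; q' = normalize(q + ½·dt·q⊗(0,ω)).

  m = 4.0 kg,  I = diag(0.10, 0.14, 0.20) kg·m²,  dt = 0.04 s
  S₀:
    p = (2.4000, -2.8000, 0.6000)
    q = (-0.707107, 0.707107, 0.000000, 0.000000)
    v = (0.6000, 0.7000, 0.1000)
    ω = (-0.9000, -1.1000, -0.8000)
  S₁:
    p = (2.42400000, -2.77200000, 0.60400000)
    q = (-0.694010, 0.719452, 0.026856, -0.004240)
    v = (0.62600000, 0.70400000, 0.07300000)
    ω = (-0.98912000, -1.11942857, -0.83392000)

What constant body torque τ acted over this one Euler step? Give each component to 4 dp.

τ = (-0.1700, -0.1400, -0.1300)

ω₁ − ω₀ = (-0.08912000, -0.01942857, -0.03392000)
ω₀×(Iω₀) = (0.0528, -0.0720, 0.0396)
I·α + gyro = (-0.1700, -0.1400, -0.1300)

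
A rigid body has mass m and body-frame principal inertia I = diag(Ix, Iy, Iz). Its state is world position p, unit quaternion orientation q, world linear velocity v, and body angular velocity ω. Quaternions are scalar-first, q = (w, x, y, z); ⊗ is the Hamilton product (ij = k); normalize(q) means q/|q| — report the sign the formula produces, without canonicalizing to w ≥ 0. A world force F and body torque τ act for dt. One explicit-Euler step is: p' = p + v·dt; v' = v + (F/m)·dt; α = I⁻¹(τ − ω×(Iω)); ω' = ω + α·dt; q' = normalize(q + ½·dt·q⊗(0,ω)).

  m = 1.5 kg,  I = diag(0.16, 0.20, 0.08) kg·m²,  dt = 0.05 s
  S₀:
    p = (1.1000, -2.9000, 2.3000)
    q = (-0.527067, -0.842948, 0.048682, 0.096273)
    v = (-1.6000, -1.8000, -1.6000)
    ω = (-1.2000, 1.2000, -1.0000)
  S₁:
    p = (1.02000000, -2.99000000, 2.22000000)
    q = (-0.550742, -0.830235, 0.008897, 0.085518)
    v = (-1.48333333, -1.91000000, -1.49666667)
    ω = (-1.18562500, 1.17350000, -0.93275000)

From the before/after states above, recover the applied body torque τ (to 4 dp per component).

τ = (0.1900, -0.0100, 0.0500)

rate change Δω = (0.01437500, -0.02650000, 0.06725000)
I·α + gyro = (0.1900, -0.0100, 0.0500)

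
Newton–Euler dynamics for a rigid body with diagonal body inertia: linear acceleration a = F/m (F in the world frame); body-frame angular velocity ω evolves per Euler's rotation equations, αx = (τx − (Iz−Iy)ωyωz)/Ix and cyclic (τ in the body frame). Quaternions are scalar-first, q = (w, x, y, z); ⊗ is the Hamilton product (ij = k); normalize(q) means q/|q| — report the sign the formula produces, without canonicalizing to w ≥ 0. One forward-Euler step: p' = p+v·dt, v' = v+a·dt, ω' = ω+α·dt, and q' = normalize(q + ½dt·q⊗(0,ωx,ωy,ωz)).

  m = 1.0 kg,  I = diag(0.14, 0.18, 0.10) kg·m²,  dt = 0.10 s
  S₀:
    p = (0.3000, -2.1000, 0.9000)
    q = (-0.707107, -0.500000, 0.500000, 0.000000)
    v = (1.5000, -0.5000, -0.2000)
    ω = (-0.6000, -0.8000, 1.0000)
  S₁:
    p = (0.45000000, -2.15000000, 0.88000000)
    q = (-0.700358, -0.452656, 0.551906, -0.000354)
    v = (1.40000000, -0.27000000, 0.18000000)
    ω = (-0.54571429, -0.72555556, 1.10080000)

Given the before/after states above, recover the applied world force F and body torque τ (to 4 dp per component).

F = (-1.0000, 2.3000, 3.8000)
τ = (0.1400, 0.1100, 0.1200)

Δv = v₁−v₀ = (-0.10000000, 0.23000000, 0.38000000)
F = m·Δv/dt = (-1.0000, 2.3000, 3.8000)
ω₁ − ω₀ = (0.05428571, 0.07444444, 0.10080000)
ω₀×(Iω₀) = (0.0640, -0.0240, 0.0192)
τ = I·(Δω/dt) + ω₀×(Iω₀) = (0.1400, 0.1100, 0.1200)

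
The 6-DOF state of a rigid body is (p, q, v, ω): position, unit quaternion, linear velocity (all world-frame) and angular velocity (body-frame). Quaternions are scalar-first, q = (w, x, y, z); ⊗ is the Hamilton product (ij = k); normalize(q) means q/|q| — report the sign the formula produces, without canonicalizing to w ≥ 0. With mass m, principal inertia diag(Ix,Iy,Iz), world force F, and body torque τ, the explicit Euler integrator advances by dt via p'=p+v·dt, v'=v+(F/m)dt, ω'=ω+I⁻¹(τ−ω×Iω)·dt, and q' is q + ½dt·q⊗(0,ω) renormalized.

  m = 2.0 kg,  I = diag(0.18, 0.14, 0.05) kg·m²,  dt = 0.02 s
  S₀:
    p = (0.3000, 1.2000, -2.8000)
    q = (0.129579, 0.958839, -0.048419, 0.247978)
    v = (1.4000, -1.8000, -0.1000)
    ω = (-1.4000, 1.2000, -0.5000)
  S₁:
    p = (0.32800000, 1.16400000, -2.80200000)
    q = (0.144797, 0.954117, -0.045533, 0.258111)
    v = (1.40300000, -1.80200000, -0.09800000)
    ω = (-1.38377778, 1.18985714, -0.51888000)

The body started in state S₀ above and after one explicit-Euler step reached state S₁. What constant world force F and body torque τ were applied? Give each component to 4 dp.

F = (0.3000, -0.2000, 0.2000)
τ = (0.2000, 0.0200, 0.0200)

velocity change Δv = (0.00300000, -0.00200000, 0.00200000)
applied force F = (0.3000, -0.2000, 0.2000)
rate change Δω = (0.01622222, -0.01014286, -0.01888000)
applied torque τ = (0.2000, 0.0200, 0.0200)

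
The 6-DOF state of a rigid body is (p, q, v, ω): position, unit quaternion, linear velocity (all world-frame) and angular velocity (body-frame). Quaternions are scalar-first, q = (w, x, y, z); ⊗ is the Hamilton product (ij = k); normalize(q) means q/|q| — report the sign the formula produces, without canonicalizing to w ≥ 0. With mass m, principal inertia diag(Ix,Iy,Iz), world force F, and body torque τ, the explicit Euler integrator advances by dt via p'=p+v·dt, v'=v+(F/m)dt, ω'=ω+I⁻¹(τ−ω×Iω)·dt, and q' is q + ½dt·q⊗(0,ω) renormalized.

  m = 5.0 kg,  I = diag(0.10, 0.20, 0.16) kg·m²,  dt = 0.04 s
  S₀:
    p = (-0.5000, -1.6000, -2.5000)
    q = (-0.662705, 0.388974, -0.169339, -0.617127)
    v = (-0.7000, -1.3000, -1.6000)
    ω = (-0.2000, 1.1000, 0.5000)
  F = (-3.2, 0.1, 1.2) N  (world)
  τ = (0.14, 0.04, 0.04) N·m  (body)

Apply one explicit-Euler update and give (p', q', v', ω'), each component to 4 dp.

ω×(Iω) gyroscopic = (-0.0220, 0.0060, -0.0220)
α = I⁻¹(τ − ω×Iω) = (1.6200, 0.1700, 0.3875)
ω + α·dt = (-0.1352, 1.1068, 0.5155)
q⊗(0,ω) = (0.5726312, 0.7267112, -0.8000371, 0.0626511)
q' = normalize(q + ½dt·q⊗(0,ω)) = (-0.6511, 0.4034, -0.1853, -0.6157)
p + v·dt = (-0.5280, -1.6520, -2.5640)
v' = v + a·dt = (-0.7256, -1.2992, -1.5904)

p' = (-0.5280, -1.6520, -2.5640)
q' = (-0.6511, 0.4034, -0.1853, -0.6157)
v' = (-0.7256, -1.2992, -1.5904)
ω' = (-0.1352, 1.1068, 0.5155)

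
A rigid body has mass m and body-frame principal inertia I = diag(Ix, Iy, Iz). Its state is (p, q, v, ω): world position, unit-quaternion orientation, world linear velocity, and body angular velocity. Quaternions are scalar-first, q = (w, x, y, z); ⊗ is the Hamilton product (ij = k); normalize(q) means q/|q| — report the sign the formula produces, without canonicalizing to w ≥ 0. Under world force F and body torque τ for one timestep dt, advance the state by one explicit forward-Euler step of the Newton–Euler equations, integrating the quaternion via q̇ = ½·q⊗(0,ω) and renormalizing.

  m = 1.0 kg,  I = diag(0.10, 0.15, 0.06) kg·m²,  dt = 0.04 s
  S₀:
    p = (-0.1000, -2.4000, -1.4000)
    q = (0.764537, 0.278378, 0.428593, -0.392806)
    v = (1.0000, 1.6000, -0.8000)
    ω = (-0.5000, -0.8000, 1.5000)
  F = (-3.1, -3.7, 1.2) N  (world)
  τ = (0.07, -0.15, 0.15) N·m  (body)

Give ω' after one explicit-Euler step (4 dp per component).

ω' = (-0.5152, -0.8320, 1.5867)

precession coupling ω×(Iω) = (0.1080, -0.0300, 0.0200)
(τ − ω×Iω)/I = (-0.3800, -0.8000, 2.1667)
new body rate ω' = (-0.5152, -0.8320, 1.5867)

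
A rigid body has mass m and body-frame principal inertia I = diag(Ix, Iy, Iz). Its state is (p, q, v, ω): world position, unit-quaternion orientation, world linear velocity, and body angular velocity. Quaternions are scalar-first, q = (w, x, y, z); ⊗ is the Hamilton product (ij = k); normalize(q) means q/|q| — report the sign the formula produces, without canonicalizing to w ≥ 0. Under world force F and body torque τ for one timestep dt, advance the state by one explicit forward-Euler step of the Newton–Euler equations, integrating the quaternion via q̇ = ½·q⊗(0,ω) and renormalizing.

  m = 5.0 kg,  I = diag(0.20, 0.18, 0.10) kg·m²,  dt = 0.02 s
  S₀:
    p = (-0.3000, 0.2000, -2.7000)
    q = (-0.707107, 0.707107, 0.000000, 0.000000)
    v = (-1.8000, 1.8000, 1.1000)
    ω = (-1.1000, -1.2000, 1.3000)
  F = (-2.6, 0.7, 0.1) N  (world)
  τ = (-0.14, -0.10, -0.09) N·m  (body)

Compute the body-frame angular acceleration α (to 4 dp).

precession coupling ω×(Iω) = (0.1248, -0.1430, -0.0264)
α = I⁻¹(τ − ω×Iω) = (-1.3240, 0.2389, -0.6360)

α = (-1.3240, 0.2389, -0.6360)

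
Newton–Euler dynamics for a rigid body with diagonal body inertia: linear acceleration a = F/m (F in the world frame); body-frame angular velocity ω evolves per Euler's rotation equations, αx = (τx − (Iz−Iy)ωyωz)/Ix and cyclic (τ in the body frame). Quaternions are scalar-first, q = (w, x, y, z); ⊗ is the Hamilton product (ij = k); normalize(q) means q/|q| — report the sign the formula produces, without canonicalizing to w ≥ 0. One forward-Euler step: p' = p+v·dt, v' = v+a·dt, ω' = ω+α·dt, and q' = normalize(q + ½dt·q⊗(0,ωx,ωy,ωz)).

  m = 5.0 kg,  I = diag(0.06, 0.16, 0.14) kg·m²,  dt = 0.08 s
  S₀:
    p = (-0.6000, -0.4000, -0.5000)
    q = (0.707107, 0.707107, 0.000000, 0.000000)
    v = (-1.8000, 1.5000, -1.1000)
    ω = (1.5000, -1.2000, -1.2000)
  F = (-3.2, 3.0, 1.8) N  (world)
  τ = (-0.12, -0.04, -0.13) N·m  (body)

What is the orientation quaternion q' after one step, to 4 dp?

2q̇ = q⊗(0,ω) = (-1.0606605, 1.0606605, 0.0000000, -1.6970568)
q' = normalize(q + ½dt·q⊗(0,ω)) = (0.6620, 0.7465, 0.0000, -0.0676)

q' = (0.6620, 0.7465, 0.0000, -0.0676)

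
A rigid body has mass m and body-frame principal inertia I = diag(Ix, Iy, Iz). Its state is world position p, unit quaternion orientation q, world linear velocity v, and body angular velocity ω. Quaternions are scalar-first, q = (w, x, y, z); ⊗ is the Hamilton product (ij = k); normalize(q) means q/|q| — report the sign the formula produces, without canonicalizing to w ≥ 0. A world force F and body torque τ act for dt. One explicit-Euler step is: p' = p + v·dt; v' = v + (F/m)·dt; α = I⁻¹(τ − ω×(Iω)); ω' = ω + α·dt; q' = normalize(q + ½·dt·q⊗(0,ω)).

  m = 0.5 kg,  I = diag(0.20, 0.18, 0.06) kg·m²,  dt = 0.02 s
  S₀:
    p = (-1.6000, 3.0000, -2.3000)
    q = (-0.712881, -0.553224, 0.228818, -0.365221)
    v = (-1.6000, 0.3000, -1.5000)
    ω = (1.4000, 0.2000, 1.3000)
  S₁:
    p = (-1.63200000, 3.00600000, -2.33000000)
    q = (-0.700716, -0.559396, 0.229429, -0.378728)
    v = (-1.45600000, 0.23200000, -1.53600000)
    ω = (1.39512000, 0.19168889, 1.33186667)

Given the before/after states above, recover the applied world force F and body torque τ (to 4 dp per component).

F = (3.6000, -1.7000, -0.9000)
τ = (-0.0800, 0.1800, 0.0900)

rate change Δω = (-0.00488000, -0.00831111, 0.03186667)
ω₀×(Iω₀) = (-0.0312, 0.2548, -0.0056)
τ = I·(Δω/dt) + ω₀×(Iω₀) = (-0.0800, 0.1800, 0.0900)
Δv = v₁−v₀ = (0.14400000, -0.06800000, -0.03600000)
applied force F = (3.6000, -1.7000, -0.9000)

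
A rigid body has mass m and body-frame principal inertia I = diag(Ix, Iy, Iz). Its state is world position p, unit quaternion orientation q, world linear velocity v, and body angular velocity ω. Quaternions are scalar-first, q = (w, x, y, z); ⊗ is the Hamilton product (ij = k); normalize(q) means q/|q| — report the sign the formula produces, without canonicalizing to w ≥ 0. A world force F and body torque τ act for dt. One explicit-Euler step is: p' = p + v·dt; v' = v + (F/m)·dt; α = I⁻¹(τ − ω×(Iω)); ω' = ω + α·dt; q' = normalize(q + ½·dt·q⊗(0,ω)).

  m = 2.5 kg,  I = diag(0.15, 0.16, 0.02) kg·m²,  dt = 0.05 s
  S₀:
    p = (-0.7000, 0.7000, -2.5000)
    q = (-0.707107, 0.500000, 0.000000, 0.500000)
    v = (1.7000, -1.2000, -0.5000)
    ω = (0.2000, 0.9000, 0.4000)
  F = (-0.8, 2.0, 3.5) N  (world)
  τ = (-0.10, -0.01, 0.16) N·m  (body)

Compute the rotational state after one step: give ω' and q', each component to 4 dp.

ω' = (0.1835, 0.8936, 0.7955)
q' = (-0.7144, 0.4851, -0.0184, 0.5040)

gyro term ω×Iω = (-0.0504, 0.0104, 0.0018)
angular accel α = (-0.3307, -0.1275, 7.9100)
ω' = ω + α·dt = (0.1835, 0.8936, 0.7955)
2q̇ = q⊗(0,ω) = (-0.3000000, -0.5914214, -0.7363963, 0.1671572)
q + ½dt·q⊗(0,ω), renormalized = (-0.7144, 0.4851, -0.0184, 0.5040)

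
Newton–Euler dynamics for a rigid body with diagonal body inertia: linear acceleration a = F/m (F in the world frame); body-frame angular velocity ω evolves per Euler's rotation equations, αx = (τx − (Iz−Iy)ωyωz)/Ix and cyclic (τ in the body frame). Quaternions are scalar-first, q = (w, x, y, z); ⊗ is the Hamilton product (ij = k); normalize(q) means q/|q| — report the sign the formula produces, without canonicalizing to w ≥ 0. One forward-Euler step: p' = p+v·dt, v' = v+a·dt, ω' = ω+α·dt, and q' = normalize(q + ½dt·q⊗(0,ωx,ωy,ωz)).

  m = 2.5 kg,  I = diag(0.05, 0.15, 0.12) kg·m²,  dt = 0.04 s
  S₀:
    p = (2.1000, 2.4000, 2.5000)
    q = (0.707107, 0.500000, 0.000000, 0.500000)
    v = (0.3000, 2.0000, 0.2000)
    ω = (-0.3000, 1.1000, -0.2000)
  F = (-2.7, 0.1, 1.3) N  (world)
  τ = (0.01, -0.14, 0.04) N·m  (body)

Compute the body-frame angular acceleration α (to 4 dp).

α = (0.0680, -0.9053, 0.6083)

ω×(Iω) gyroscopic = (0.0066, -0.0042, -0.0330)
α = I⁻¹(τ − ω×Iω) = (0.0680, -0.9053, 0.6083)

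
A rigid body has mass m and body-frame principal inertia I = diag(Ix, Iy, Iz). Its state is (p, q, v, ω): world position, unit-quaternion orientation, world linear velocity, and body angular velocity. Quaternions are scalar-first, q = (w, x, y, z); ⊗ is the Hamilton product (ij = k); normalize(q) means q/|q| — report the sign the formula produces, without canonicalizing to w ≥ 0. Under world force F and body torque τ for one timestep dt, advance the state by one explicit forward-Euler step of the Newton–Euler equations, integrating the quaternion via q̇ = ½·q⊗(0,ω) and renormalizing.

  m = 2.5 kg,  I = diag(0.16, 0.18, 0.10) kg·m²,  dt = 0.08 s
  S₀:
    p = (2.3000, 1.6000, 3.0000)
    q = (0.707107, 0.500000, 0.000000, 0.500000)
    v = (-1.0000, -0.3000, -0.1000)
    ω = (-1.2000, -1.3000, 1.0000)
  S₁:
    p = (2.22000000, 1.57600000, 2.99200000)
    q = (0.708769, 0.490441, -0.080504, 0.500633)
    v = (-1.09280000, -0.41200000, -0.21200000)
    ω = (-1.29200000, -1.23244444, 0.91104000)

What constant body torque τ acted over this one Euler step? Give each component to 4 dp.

τ = (-0.0800, 0.0800, -0.0800)

ω₁ − ω₀ = (-0.09200000, 0.06755556, -0.08896000)
ω₀×(Iω₀) = (0.1040, -0.0720, 0.0312)
τ = I·(Δω/dt) + ω₀×(Iω₀) = (-0.0800, 0.0800, -0.0800)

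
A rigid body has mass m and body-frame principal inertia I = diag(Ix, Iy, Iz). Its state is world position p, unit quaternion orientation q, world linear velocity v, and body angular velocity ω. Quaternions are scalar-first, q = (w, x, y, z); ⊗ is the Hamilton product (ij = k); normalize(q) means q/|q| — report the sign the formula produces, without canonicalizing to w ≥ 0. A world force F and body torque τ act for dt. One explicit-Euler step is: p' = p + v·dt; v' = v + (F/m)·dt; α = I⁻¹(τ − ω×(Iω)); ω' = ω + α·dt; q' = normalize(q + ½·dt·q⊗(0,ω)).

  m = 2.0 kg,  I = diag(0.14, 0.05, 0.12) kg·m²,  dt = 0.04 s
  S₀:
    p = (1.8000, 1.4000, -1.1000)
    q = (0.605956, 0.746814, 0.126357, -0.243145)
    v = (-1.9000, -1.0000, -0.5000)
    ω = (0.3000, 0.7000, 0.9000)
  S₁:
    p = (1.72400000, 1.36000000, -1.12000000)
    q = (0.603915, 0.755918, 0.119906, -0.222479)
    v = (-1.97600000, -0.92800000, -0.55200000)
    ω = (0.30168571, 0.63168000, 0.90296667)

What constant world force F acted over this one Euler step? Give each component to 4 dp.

F = (-3.8000, 3.6000, -2.6000)

Δv = v₁−v₀ = (-0.07600000, 0.07200000, -0.05200000)
F = m·Δv/dt = (-3.8000, 3.6000, -2.6000)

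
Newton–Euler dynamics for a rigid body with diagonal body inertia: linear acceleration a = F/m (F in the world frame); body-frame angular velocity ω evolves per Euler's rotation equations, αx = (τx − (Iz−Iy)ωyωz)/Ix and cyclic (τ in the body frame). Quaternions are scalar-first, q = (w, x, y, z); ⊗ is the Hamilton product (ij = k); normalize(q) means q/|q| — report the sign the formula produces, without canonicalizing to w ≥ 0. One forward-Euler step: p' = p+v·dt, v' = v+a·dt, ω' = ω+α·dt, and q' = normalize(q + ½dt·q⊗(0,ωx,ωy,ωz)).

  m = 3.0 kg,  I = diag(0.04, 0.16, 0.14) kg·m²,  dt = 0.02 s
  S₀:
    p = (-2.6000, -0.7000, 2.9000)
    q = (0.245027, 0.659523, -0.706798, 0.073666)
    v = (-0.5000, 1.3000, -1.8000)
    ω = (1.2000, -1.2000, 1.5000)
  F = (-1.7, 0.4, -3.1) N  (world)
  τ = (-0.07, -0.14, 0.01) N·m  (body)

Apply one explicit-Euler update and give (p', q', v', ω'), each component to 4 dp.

p' = (-2.6100, -0.6740, 2.8640)
q' = (0.2275, 0.6526, -0.7186, 0.0779)
v' = (-0.5113, 1.3027, -1.8207)
ω' = (1.1470, -1.1950, 1.5261)

α = I⁻¹(τ − ω×Iω) = (-2.6500, 0.2500, 1.3057)
new body rate ω' = (1.1470, -1.1950, 1.5261)
2q̇ = q⊗(0,ω) = (-1.7500842, -0.6777654, -1.1949177, 0.4242705)
q + ½dt·q⊗(0,ω), renormalized = (0.2275, 0.6526, -0.7186, 0.0779)
p' = p + v·dt = (-2.6100, -0.6740, 2.8640)
v + (F/m)dt = (-0.5113, 1.3027, -1.8207)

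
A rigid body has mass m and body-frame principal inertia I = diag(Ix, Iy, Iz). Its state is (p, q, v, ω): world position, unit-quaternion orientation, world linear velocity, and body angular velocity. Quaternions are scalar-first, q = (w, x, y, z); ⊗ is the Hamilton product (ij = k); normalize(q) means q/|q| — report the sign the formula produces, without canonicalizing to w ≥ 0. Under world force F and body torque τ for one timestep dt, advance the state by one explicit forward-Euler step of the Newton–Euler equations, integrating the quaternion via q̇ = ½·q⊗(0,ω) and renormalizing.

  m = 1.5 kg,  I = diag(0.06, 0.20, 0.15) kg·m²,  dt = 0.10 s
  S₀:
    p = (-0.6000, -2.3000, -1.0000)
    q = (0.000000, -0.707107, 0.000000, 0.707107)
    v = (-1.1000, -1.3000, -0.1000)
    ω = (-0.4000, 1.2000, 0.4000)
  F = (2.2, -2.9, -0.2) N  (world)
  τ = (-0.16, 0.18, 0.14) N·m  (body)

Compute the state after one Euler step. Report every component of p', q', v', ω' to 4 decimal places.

p' = (-0.7100, -2.4300, -1.0100)
q' = (-0.0282, -0.7479, 0.0000, 0.6632)
v' = (-0.9533, -1.4933, -0.1133)
ω' = (-0.6267, 1.2828, 0.5381)

linear accel F/m = (1.4667, -1.9333, -0.1333)
p' = p + v·dt = (-0.7100, -2.4300, -1.0100)
v + (F/m)dt = (-0.9533, -1.4933, -0.1133)
precession coupling ω×(Iω) = (-0.0240, 0.0144, -0.0672)
α = I⁻¹(τ − ω×Iω) = (-2.2667, 0.8280, 1.3813)
ω' = ω + α·dt = (-0.6267, 1.2828, 0.5381)
Hamilton product q⊗(0,ω) = (-0.5656856, -0.8485284, 0.0000000, -0.8485284)
updated quaternion q' = (-0.0282, -0.7479, 0.0000, 0.6632)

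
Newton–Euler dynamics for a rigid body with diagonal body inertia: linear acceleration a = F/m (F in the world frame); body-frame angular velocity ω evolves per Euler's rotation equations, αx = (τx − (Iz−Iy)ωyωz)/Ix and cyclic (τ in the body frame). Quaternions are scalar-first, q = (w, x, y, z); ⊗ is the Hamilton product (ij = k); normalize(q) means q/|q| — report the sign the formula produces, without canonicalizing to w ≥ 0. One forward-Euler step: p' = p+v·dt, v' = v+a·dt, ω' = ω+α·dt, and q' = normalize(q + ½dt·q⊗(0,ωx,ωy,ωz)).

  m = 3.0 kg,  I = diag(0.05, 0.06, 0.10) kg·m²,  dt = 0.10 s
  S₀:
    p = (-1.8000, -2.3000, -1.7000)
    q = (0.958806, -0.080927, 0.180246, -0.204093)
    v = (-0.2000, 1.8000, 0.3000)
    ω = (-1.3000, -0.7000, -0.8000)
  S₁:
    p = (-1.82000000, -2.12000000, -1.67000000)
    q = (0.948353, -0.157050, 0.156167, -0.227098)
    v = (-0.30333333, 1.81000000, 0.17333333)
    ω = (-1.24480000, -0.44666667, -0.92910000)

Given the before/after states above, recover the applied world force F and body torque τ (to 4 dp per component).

F = (-3.1000, 0.3000, -3.8000)
τ = (0.0500, 0.1000, -0.1200)

velocity change Δv = (-0.10333333, 0.01000000, -0.12666667)
F = m·Δv/dt = (-3.1000, 0.3000, -3.8000)
rate change Δω = (0.05520000, 0.25333333, -0.12910000)
ω₀×(Iω₀) = (0.0224, -0.0520, 0.0091)
applied torque τ = (0.0500, 0.1000, -0.1200)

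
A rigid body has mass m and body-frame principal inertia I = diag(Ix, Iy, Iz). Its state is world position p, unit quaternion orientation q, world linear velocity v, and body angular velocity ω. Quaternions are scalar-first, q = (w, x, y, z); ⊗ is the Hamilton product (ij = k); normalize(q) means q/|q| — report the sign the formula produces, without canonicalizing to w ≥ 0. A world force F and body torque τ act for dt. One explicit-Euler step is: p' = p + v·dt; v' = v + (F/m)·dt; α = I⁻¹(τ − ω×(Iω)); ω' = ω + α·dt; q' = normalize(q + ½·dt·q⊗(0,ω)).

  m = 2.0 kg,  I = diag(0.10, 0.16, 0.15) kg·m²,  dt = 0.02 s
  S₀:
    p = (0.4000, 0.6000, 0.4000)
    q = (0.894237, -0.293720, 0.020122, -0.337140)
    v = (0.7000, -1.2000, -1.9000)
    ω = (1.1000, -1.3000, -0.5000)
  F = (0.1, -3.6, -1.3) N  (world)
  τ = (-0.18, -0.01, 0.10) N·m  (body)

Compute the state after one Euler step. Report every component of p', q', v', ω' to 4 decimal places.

p' = (0.4140, 0.5760, 0.3620)
q' = (0.8959, -0.2883, 0.0033, -0.3380)
v' = (0.7010, -1.2360, -1.9130)
ω' = (1.0653, -1.3047, -0.4752)

p + v·dt = (0.4140, 0.5760, 0.3620)
v + (F/m)dt = (0.7010, -1.2360, -1.9130)
gyro term ω×Iω = (-0.0065, 0.0275, -0.0858)
α = I⁻¹(τ − ω×Iω) = (-1.7350, -0.2344, 1.2387)
ω + α·dt = (1.0653, -1.3047, -0.4752)
q⊗(0,ω) = (0.1806806, 0.5353177, -1.6802221, -0.0874167)
q' = normalize(q + ½dt·q⊗(0,ω)) = (0.8959, -0.2883, 0.0033, -0.3380)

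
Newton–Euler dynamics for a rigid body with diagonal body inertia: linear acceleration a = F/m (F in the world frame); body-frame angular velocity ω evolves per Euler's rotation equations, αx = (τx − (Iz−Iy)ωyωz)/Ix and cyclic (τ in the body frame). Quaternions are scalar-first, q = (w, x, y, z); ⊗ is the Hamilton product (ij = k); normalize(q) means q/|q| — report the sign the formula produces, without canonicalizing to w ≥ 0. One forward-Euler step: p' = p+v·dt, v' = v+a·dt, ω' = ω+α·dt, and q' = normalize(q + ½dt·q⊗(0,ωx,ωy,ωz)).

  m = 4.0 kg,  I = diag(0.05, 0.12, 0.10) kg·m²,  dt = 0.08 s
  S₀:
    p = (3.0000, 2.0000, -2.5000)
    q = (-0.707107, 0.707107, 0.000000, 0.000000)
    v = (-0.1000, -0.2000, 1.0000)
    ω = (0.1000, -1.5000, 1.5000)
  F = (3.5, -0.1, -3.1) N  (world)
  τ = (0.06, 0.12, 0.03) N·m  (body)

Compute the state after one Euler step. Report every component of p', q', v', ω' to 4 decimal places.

ω×(Iω) gyroscopic = (0.0450, -0.0075, -0.0105)
α = I⁻¹(τ − ω×Iω) = (0.3000, 1.0625, 0.4050)
ω + α·dt = (0.1240, -1.4150, 1.5324)
2q̇ = q⊗(0,ω) = (-0.0707107, -0.0707107, 0.0000000, -2.1213210)
q' = normalize(q + ½dt·q⊗(0,ω)) = (-0.7074, 0.7018, 0.0000, -0.0845)
p + v·dt = (2.9920, 1.9840, -2.4200)
v + (F/m)dt = (-0.0300, -0.2020, 0.9380)

p' = (2.9920, 1.9840, -2.4200)
q' = (-0.7074, 0.7018, 0.0000, -0.0845)
v' = (-0.0300, -0.2020, 0.9380)
ω' = (0.1240, -1.4150, 1.5324)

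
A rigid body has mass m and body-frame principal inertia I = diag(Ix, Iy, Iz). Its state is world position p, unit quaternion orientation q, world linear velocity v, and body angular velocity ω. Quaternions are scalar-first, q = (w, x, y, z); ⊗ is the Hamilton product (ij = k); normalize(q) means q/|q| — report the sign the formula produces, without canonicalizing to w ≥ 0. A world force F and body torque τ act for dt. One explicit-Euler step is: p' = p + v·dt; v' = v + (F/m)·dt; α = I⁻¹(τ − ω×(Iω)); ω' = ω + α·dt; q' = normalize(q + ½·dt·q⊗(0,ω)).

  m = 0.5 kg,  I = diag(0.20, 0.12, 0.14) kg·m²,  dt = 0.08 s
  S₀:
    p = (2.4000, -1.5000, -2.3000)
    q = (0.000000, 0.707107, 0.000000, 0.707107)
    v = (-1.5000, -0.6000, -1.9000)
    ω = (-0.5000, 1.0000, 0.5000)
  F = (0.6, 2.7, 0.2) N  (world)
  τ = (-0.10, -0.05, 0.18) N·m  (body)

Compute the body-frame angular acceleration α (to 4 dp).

precession coupling ω×(Iω) = (0.0100, -0.0150, 0.0400)
α = I⁻¹(τ − ω×Iω) = (-0.5500, -0.2917, 1.0000)

α = (-0.5500, -0.2917, 1.0000)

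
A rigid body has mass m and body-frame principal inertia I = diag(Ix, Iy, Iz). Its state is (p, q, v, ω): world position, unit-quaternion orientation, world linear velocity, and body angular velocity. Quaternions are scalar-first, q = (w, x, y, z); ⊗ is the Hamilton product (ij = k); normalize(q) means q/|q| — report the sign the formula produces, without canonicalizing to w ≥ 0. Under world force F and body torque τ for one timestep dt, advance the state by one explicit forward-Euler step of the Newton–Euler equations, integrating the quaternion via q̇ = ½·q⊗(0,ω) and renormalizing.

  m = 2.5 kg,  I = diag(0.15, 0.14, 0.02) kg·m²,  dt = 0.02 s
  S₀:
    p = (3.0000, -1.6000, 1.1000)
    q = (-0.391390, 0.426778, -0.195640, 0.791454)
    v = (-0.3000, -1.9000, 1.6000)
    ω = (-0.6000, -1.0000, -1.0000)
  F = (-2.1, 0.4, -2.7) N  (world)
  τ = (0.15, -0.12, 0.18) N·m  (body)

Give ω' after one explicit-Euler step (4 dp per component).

precession coupling ω×(Iω) = (-0.1200, 0.0780, -0.0060)
angular accel α = (1.8000, -1.4143, 9.3000)
ω + α·dt = (-0.5640, -1.0283, -0.8140)

ω' = (-0.5640, -1.0283, -0.8140)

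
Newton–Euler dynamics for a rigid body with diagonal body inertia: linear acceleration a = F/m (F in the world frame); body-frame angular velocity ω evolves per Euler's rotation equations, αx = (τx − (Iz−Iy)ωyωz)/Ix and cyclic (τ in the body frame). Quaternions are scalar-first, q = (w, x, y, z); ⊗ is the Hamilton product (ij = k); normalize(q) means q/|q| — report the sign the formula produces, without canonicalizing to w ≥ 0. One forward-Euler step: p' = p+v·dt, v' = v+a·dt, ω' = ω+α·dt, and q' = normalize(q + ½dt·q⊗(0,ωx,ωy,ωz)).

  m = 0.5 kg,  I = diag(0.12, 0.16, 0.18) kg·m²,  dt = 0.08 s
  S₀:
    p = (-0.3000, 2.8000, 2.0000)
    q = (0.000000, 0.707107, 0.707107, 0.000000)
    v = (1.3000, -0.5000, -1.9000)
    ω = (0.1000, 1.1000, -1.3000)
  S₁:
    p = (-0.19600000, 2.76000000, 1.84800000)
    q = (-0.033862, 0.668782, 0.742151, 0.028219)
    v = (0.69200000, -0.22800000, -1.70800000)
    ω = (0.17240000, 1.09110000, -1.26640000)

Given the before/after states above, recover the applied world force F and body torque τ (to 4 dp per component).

F = (-3.8000, 1.7000, 1.2000)
τ = (0.0800, -0.0100, 0.0800)

Δω = ω₁−ω₀ = (0.07240000, -0.00890000, 0.03360000)
τ = I·(Δω/dt) + ω₀×(Iω₀) = (0.0800, -0.0100, 0.0800)
Δv = v₁−v₀ = (-0.60800000, 0.27200000, 0.19200000)
m·(v₁−v₀)/dt = (-3.8000, 1.7000, 1.2000)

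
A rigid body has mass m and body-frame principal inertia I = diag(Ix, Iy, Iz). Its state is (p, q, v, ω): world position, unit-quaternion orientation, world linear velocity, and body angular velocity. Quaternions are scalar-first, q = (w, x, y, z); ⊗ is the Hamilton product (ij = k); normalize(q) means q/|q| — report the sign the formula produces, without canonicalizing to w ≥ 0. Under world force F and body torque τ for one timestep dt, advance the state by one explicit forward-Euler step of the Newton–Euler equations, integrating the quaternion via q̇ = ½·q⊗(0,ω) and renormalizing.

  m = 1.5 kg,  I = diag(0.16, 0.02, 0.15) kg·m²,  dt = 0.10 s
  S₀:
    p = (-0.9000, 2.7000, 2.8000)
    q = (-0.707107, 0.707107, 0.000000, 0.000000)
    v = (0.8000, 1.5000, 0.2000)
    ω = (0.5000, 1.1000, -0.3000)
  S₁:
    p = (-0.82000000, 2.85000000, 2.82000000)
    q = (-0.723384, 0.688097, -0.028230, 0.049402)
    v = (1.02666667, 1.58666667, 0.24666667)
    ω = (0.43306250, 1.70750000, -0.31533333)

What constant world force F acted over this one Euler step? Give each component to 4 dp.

F = (3.4000, 1.3000, 0.7000)

Δv = v₁−v₀ = (0.22666667, 0.08666667, 0.04666667)
m·(v₁−v₀)/dt = (3.4000, 1.3000, 0.7000)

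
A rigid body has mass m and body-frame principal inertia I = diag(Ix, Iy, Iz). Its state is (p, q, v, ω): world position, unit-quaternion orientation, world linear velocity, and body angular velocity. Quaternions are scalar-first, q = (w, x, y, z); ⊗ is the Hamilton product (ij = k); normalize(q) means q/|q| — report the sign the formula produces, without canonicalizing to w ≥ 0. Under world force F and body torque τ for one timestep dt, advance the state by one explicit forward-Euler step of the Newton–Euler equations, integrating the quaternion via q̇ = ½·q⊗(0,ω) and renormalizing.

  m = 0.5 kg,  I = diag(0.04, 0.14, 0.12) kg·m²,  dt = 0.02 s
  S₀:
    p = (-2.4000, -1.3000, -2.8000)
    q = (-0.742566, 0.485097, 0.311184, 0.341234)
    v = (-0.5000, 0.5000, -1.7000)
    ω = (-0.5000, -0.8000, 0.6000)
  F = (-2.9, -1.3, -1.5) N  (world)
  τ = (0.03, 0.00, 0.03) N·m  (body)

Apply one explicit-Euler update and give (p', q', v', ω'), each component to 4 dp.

α = I⁻¹(τ − ω×Iω) = (0.5100, -0.1714, -0.0833)
ω + α·dt = (-0.4898, -0.8034, 0.5983)
Hamilton product q⊗(0,ω) = (0.2867553, 0.8309806, 0.1323776, -0.6780252)
updated quaternion q' = (-0.7397, 0.4934, 0.3125, 0.3344)
linear accel F/m = (-5.8000, -2.6000, -3.0000)
p + v·dt = (-2.4100, -1.2900, -2.8340)
v' = v + a·dt = (-0.6160, 0.4480, -1.7600)

p' = (-2.4100, -1.2900, -2.8340)
q' = (-0.7397, 0.4934, 0.3125, 0.3344)
v' = (-0.6160, 0.4480, -1.7600)
ω' = (-0.4898, -0.8034, 0.5983)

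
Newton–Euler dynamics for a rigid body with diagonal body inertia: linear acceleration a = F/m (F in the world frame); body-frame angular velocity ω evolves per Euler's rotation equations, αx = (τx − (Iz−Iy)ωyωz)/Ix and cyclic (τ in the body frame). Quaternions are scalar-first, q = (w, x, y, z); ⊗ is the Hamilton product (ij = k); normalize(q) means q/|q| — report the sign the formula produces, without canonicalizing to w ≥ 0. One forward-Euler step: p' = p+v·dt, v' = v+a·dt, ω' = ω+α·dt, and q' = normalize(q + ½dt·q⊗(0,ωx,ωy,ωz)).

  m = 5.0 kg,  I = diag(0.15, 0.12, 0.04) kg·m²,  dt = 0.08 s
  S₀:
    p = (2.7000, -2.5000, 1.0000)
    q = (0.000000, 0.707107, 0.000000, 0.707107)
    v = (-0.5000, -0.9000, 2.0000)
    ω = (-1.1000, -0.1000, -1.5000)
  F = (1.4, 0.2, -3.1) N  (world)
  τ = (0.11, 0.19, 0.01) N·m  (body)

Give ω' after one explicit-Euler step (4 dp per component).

(τ − ω×Iω)/I = (0.8133, 0.0708, 0.3325)
ω' = ω + α·dt = (-1.0349, -0.0943, -1.4734)

ω' = (-1.0349, -0.0943, -1.4734)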